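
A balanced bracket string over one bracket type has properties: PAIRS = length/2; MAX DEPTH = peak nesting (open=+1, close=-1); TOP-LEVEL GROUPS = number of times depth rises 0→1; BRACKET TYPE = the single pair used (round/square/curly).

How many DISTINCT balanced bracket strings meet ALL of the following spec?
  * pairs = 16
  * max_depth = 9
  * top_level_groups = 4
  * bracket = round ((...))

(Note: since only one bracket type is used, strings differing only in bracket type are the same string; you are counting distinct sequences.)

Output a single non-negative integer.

Answer: 39204

Derivation:
Spec: pairs=16 depth=9 groups=4
Count(depth <= 9) = 4336965
Count(depth <= 8) = 4297761
Count(depth == 9) = 4336965 - 4297761 = 39204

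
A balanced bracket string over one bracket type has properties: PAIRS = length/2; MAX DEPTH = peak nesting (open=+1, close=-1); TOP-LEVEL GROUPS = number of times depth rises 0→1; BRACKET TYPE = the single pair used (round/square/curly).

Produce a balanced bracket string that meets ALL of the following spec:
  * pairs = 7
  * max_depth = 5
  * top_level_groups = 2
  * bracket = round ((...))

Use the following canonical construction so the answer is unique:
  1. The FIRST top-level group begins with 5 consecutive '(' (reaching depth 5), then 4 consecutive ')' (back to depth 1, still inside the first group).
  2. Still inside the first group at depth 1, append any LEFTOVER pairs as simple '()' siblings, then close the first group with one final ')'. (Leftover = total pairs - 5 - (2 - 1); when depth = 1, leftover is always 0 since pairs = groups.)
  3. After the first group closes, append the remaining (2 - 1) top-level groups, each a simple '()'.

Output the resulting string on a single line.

Answer: ((((())))())()

Derivation:
Spec: pairs=7 depth=5 groups=2
Leftover pairs = 7 - 5 - (2-1) = 1
First group: deep chain of depth 5 + 1 sibling pairs
Remaining 1 groups: simple '()' each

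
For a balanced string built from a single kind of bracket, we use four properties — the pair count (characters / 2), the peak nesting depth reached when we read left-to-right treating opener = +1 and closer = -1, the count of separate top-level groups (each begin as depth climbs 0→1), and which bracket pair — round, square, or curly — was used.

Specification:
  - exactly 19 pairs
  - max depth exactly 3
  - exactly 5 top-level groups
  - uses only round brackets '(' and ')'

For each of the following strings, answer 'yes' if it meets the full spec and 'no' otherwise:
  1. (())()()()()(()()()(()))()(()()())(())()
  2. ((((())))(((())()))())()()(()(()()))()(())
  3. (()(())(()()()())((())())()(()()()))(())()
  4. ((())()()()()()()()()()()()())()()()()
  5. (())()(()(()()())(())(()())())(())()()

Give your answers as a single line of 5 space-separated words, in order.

Answer: no no no yes no

Derivation:
String 1 '(())()()()()(()()()(()))()(()()())(())()': depth seq [1 2 1 0 1 0 1 0 1 0 1 0 1 2 1 2 1 2 1 2 3 2 1 0 1 0 1 2 1 2 1 2 1 0 1 2 1 0 1 0]
  -> pairs=20 depth=3 groups=10 -> no
String 2 '((((())))(((())()))())()()(()(()()))()(())': depth seq [1 2 3 4 5 4 3 2 1 2 3 4 5 4 3 4 3 2 1 2 1 0 1 0 1 0 1 2 1 2 3 2 3 2 1 0 1 0 1 2 1 0]
  -> pairs=21 depth=5 groups=6 -> no
String 3 '(()(())(()()()())((())())()(()()()))(())()': depth seq [1 2 1 2 3 2 1 2 3 2 3 2 3 2 3 2 1 2 3 4 3 2 3 2 1 2 1 2 3 2 3 2 3 2 1 0 1 2 1 0 1 0]
  -> pairs=21 depth=4 groups=3 -> no
String 4 '((())()()()()()()()()()()()())()()()()': depth seq [1 2 3 2 1 2 1 2 1 2 1 2 1 2 1 2 1 2 1 2 1 2 1 2 1 2 1 2 1 0 1 0 1 0 1 0 1 0]
  -> pairs=19 depth=3 groups=5 -> yes
String 5 '(())()(()(()()())(())(()())())(())()()': depth seq [1 2 1 0 1 0 1 2 1 2 3 2 3 2 3 2 1 2 3 2 1 2 3 2 3 2 1 2 1 0 1 2 1 0 1 0 1 0]
  -> pairs=19 depth=3 groups=6 -> no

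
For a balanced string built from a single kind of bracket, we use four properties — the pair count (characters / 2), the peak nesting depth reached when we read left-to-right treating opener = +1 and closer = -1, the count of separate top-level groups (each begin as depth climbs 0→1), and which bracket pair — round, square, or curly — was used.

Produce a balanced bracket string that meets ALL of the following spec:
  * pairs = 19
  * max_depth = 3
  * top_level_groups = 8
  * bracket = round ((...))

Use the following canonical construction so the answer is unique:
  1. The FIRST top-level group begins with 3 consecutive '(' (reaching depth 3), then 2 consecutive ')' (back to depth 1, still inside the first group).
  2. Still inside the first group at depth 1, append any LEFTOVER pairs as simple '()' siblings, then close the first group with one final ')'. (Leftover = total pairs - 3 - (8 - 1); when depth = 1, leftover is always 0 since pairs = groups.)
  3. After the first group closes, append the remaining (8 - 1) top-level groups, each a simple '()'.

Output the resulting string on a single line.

Answer: ((())()()()()()()()()())()()()()()()()

Derivation:
Spec: pairs=19 depth=3 groups=8
Leftover pairs = 19 - 3 - (8-1) = 9
First group: deep chain of depth 3 + 9 sibling pairs
Remaining 7 groups: simple '()' each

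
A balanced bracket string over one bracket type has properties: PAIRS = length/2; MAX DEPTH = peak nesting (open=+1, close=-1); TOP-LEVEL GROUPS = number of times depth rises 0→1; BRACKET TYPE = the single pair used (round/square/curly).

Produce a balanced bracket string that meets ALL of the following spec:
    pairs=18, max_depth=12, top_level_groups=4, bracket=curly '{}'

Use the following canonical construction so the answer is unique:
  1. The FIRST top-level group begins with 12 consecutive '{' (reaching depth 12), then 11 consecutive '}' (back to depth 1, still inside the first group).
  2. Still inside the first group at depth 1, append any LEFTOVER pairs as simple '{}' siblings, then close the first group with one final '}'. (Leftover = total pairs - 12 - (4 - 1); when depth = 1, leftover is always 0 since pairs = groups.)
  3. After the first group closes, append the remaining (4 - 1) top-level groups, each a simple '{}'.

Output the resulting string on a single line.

Spec: pairs=18 depth=12 groups=4
Leftover pairs = 18 - 12 - (4-1) = 3
First group: deep chain of depth 12 + 3 sibling pairs
Remaining 3 groups: simple '{}' each

Answer: {{{{{{{{{{{{}}}}}}}}}}}{}{}{}}{}{}{}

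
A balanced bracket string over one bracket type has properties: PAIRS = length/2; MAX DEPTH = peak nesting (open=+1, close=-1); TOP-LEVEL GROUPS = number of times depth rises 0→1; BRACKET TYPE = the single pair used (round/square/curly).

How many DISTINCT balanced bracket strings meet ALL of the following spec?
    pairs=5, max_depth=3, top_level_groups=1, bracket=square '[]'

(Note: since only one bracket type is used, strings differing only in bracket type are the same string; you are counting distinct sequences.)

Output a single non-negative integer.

Answer: 7

Derivation:
Spec: pairs=5 depth=3 groups=1
Count(depth <= 3) = 8
Count(depth <= 2) = 1
Count(depth == 3) = 8 - 1 = 7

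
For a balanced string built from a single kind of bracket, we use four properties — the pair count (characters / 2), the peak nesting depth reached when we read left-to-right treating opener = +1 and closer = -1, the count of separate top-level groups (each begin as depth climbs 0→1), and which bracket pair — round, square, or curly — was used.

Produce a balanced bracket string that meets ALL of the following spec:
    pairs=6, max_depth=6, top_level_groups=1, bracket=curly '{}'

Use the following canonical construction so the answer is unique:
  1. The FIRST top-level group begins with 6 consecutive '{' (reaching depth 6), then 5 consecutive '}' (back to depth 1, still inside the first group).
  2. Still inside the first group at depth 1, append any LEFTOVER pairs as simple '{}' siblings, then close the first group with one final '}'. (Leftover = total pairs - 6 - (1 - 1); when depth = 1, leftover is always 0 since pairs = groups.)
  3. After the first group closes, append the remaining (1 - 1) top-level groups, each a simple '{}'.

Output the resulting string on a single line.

Answer: {{{{{{}}}}}}

Derivation:
Spec: pairs=6 depth=6 groups=1
Leftover pairs = 6 - 6 - (1-1) = 0
First group: deep chain of depth 6 + 0 sibling pairs
Remaining 0 groups: simple '{}' each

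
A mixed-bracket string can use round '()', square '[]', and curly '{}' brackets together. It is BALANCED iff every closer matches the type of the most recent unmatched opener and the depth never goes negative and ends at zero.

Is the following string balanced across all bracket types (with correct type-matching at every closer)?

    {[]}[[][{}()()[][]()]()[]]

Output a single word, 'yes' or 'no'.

Answer: yes

Derivation:
pos 0: push '{'; stack = {
pos 1: push '['; stack = {[
pos 2: ']' matches '['; pop; stack = {
pos 3: '}' matches '{'; pop; stack = (empty)
pos 4: push '['; stack = [
pos 5: push '['; stack = [[
pos 6: ']' matches '['; pop; stack = [
pos 7: push '['; stack = [[
pos 8: push '{'; stack = [[{
pos 9: '}' matches '{'; pop; stack = [[
pos 10: push '('; stack = [[(
pos 11: ')' matches '('; pop; stack = [[
pos 12: push '('; stack = [[(
pos 13: ')' matches '('; pop; stack = [[
pos 14: push '['; stack = [[[
pos 15: ']' matches '['; pop; stack = [[
pos 16: push '['; stack = [[[
pos 17: ']' matches '['; pop; stack = [[
pos 18: push '('; stack = [[(
pos 19: ')' matches '('; pop; stack = [[
pos 20: ']' matches '['; pop; stack = [
pos 21: push '('; stack = [(
pos 22: ')' matches '('; pop; stack = [
pos 23: push '['; stack = [[
pos 24: ']' matches '['; pop; stack = [
pos 25: ']' matches '['; pop; stack = (empty)
end: stack empty → VALID
Verdict: properly nested → yes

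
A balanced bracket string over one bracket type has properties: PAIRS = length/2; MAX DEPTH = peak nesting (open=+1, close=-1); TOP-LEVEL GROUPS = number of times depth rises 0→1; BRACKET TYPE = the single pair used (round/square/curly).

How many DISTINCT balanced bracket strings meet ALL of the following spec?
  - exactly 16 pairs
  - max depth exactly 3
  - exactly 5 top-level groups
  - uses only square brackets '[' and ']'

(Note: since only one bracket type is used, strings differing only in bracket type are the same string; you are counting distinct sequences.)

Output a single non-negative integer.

Answer: 260395

Derivation:
Spec: pairs=16 depth=3 groups=5
Count(depth <= 3) = 261760
Count(depth <= 2) = 1365
Count(depth == 3) = 261760 - 1365 = 260395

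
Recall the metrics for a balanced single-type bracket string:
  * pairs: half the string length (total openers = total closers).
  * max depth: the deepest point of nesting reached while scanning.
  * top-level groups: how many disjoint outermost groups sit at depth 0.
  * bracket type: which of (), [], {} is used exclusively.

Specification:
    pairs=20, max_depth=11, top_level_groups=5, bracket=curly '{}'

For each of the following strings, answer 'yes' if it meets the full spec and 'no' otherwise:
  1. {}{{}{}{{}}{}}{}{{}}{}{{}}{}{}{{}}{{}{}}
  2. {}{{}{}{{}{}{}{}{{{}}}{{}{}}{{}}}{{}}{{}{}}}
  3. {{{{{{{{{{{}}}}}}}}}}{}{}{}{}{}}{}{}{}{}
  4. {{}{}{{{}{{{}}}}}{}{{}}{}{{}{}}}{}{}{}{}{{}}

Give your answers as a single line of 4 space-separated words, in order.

String 1 '{}{{}{}{{}}{}}{}{{}}{}{{}}{}{}{{}}{{}{}}': depth seq [1 0 1 2 1 2 1 2 3 2 1 2 1 0 1 0 1 2 1 0 1 0 1 2 1 0 1 0 1 0 1 2 1 0 1 2 1 2 1 0]
  -> pairs=20 depth=3 groups=10 -> no
String 2 '{}{{}{}{{}{}{}{}{{{}}}{{}{}}{{}}}{{}}{{}{}}}': depth seq [1 0 1 2 1 2 1 2 3 2 3 2 3 2 3 2 3 4 5 4 3 2 3 4 3 4 3 2 3 4 3 2 1 2 3 2 1 2 3 2 3 2 1 0]
  -> pairs=22 depth=5 groups=2 -> no
String 3 '{{{{{{{{{{{}}}}}}}}}}{}{}{}{}{}}{}{}{}{}': depth seq [1 2 3 4 5 6 7 8 9 10 11 10 9 8 7 6 5 4 3 2 1 2 1 2 1 2 1 2 1 2 1 0 1 0 1 0 1 0 1 0]
  -> pairs=20 depth=11 groups=5 -> yes
String 4 '{{}{}{{{}{{{}}}}}{}{{}}{}{{}{}}}{}{}{}{}{{}}': depth seq [1 2 1 2 1 2 3 4 3 4 5 6 5 4 3 2 1 2 1 2 3 2 1 2 1 2 3 2 3 2 1 0 1 0 1 0 1 0 1 0 1 2 1 0]
  -> pairs=22 depth=6 groups=6 -> no

Answer: no no yes no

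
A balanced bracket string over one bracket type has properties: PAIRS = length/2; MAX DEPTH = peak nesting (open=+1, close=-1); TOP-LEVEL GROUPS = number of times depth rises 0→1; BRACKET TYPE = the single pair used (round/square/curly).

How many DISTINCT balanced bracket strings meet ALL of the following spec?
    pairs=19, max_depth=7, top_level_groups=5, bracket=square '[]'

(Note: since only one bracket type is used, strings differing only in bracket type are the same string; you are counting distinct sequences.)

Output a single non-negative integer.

Answer: 14685790

Derivation:
Spec: pairs=19 depth=7 groups=5
Count(depth <= 7) = 115287770
Count(depth <= 6) = 100601980
Count(depth == 7) = 115287770 - 100601980 = 14685790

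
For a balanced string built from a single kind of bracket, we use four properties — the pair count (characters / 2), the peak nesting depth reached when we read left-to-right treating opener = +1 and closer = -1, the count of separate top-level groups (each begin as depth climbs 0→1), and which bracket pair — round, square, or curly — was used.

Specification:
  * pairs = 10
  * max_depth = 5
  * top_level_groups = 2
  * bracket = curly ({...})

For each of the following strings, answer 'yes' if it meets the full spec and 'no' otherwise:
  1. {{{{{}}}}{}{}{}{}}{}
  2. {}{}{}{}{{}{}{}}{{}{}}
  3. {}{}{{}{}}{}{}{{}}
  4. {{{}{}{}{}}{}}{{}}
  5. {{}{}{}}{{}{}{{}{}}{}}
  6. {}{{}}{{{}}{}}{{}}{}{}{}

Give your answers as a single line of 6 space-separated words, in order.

Answer: yes no no no no no

Derivation:
String 1 '{{{{{}}}}{}{}{}{}}{}': depth seq [1 2 3 4 5 4 3 2 1 2 1 2 1 2 1 2 1 0 1 0]
  -> pairs=10 depth=5 groups=2 -> yes
String 2 '{}{}{}{}{{}{}{}}{{}{}}': depth seq [1 0 1 0 1 0 1 0 1 2 1 2 1 2 1 0 1 2 1 2 1 0]
  -> pairs=11 depth=2 groups=6 -> no
String 3 '{}{}{{}{}}{}{}{{}}': depth seq [1 0 1 0 1 2 1 2 1 0 1 0 1 0 1 2 1 0]
  -> pairs=9 depth=2 groups=6 -> no
String 4 '{{{}{}{}{}}{}}{{}}': depth seq [1 2 3 2 3 2 3 2 3 2 1 2 1 0 1 2 1 0]
  -> pairs=9 depth=3 groups=2 -> no
String 5 '{{}{}{}}{{}{}{{}{}}{}}': depth seq [1 2 1 2 1 2 1 0 1 2 1 2 1 2 3 2 3 2 1 2 1 0]
  -> pairs=11 depth=3 groups=2 -> no
String 6 '{}{{}}{{{}}{}}{{}}{}{}{}': depth seq [1 0 1 2 1 0 1 2 3 2 1 2 1 0 1 2 1 0 1 0 1 0 1 0]
  -> pairs=12 depth=3 groups=7 -> no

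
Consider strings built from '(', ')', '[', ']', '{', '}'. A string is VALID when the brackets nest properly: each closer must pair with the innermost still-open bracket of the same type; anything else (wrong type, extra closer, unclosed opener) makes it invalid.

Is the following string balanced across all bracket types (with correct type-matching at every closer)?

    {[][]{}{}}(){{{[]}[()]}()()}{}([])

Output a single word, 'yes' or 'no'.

Answer: yes

Derivation:
pos 0: push '{'; stack = {
pos 1: push '['; stack = {[
pos 2: ']' matches '['; pop; stack = {
pos 3: push '['; stack = {[
pos 4: ']' matches '['; pop; stack = {
pos 5: push '{'; stack = {{
pos 6: '}' matches '{'; pop; stack = {
pos 7: push '{'; stack = {{
pos 8: '}' matches '{'; pop; stack = {
pos 9: '}' matches '{'; pop; stack = (empty)
pos 10: push '('; stack = (
pos 11: ')' matches '('; pop; stack = (empty)
pos 12: push '{'; stack = {
pos 13: push '{'; stack = {{
pos 14: push '{'; stack = {{{
pos 15: push '['; stack = {{{[
pos 16: ']' matches '['; pop; stack = {{{
pos 17: '}' matches '{'; pop; stack = {{
pos 18: push '['; stack = {{[
pos 19: push '('; stack = {{[(
pos 20: ')' matches '('; pop; stack = {{[
pos 21: ']' matches '['; pop; stack = {{
pos 22: '}' matches '{'; pop; stack = {
pos 23: push '('; stack = {(
pos 24: ')' matches '('; pop; stack = {
pos 25: push '('; stack = {(
pos 26: ')' matches '('; pop; stack = {
pos 27: '}' matches '{'; pop; stack = (empty)
pos 28: push '{'; stack = {
pos 29: '}' matches '{'; pop; stack = (empty)
pos 30: push '('; stack = (
pos 31: push '['; stack = ([
pos 32: ']' matches '['; pop; stack = (
pos 33: ')' matches '('; pop; stack = (empty)
end: stack empty → VALID
Verdict: properly nested → yes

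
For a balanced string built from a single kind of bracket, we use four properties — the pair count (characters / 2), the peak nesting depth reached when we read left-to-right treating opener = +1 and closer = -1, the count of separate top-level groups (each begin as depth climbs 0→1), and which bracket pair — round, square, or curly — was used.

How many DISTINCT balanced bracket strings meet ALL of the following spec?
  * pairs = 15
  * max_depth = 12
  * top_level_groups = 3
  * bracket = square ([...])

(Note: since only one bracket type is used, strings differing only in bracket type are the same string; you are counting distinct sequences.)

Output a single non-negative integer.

Answer: 69

Derivation:
Spec: pairs=15 depth=12 groups=3
Count(depth <= 12) = 1931537
Count(depth <= 11) = 1931468
Count(depth == 12) = 1931537 - 1931468 = 69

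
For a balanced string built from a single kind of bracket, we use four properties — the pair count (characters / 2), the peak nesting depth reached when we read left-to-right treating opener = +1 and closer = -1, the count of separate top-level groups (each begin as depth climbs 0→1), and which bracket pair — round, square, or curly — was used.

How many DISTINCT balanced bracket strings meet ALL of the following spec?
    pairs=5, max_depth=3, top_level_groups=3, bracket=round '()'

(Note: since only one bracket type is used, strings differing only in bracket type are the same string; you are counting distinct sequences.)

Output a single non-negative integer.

Answer: 3

Derivation:
Spec: pairs=5 depth=3 groups=3
Count(depth <= 3) = 9
Count(depth <= 2) = 6
Count(depth == 3) = 9 - 6 = 3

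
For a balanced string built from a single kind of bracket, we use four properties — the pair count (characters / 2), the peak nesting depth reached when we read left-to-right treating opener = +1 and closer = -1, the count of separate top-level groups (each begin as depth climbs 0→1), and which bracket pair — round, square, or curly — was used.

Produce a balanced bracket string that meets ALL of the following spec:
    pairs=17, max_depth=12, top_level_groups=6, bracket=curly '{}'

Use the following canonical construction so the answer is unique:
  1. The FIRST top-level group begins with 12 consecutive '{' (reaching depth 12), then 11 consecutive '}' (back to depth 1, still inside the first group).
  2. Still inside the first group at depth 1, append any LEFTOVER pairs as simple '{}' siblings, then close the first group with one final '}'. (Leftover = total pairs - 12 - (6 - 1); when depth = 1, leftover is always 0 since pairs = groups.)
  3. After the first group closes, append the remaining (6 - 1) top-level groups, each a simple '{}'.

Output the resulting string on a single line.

Answer: {{{{{{{{{{{{}}}}}}}}}}}}{}{}{}{}{}

Derivation:
Spec: pairs=17 depth=12 groups=6
Leftover pairs = 17 - 12 - (6-1) = 0
First group: deep chain of depth 12 + 0 sibling pairs
Remaining 5 groups: simple '{}' each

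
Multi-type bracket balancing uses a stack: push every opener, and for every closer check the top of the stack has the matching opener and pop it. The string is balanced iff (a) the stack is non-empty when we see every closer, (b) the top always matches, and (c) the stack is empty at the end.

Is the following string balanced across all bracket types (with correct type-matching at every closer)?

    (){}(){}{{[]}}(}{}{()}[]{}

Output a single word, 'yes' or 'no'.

Answer: no

Derivation:
pos 0: push '('; stack = (
pos 1: ')' matches '('; pop; stack = (empty)
pos 2: push '{'; stack = {
pos 3: '}' matches '{'; pop; stack = (empty)
pos 4: push '('; stack = (
pos 5: ')' matches '('; pop; stack = (empty)
pos 6: push '{'; stack = {
pos 7: '}' matches '{'; pop; stack = (empty)
pos 8: push '{'; stack = {
pos 9: push '{'; stack = {{
pos 10: push '['; stack = {{[
pos 11: ']' matches '['; pop; stack = {{
pos 12: '}' matches '{'; pop; stack = {
pos 13: '}' matches '{'; pop; stack = (empty)
pos 14: push '('; stack = (
pos 15: saw closer '}' but top of stack is '(' (expected ')') → INVALID
Verdict: type mismatch at position 15: '}' closes '(' → no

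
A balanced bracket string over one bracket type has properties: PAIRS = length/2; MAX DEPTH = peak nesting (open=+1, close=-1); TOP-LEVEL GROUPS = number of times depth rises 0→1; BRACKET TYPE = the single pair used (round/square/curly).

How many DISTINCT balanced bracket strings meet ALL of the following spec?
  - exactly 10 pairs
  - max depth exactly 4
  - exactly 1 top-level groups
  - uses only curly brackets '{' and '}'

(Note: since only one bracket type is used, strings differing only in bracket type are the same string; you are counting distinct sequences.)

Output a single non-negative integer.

Answer: 1341

Derivation:
Spec: pairs=10 depth=4 groups=1
Count(depth <= 4) = 1597
Count(depth <= 3) = 256
Count(depth == 4) = 1597 - 256 = 1341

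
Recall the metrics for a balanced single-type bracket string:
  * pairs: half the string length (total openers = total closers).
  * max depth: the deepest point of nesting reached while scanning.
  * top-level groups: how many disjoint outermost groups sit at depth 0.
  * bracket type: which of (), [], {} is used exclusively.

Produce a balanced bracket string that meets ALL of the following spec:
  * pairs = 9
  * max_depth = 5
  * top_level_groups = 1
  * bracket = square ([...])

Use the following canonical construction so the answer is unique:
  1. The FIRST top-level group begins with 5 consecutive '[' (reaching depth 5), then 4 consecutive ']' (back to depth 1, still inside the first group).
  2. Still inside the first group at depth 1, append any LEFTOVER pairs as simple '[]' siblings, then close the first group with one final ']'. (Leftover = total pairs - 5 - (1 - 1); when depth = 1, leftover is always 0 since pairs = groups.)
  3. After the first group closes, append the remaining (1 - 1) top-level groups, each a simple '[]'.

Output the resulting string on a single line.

Answer: [[[[[]]]][][][][]]

Derivation:
Spec: pairs=9 depth=5 groups=1
Leftover pairs = 9 - 5 - (1-1) = 4
First group: deep chain of depth 5 + 4 sibling pairs
Remaining 0 groups: simple '[]' each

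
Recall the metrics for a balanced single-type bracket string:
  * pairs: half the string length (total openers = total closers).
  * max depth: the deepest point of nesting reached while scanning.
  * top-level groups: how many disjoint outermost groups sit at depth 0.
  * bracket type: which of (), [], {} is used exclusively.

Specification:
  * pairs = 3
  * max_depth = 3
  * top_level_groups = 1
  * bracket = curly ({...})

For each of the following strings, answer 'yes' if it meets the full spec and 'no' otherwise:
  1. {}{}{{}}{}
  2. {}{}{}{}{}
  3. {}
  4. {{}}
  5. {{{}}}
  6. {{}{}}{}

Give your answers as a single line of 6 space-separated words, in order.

String 1 '{}{}{{}}{}': depth seq [1 0 1 0 1 2 1 0 1 0]
  -> pairs=5 depth=2 groups=4 -> no
String 2 '{}{}{}{}{}': depth seq [1 0 1 0 1 0 1 0 1 0]
  -> pairs=5 depth=1 groups=5 -> no
String 3 '{}': depth seq [1 0]
  -> pairs=1 depth=1 groups=1 -> no
String 4 '{{}}': depth seq [1 2 1 0]
  -> pairs=2 depth=2 groups=1 -> no
String 5 '{{{}}}': depth seq [1 2 3 2 1 0]
  -> pairs=3 depth=3 groups=1 -> yes
String 6 '{{}{}}{}': depth seq [1 2 1 2 1 0 1 0]
  -> pairs=4 depth=2 groups=2 -> no

Answer: no no no no yes no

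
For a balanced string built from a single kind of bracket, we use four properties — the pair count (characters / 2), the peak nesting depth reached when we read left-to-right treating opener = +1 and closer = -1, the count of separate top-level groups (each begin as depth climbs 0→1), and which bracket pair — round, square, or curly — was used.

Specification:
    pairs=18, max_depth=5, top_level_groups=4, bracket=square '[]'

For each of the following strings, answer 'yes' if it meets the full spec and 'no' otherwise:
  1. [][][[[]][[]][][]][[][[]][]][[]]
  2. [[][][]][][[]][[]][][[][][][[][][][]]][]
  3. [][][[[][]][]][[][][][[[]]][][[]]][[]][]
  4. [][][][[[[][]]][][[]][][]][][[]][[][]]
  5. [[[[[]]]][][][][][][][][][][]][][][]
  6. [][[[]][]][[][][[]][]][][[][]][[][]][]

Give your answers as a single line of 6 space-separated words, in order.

Answer: no no no no yes no

Derivation:
String 1 '[][][[[]][[]][][]][[][[]][]][[]]': depth seq [1 0 1 0 1 2 3 2 1 2 3 2 1 2 1 2 1 0 1 2 1 2 3 2 1 2 1 0 1 2 1 0]
  -> pairs=16 depth=3 groups=5 -> no
String 2 '[[][][]][][[]][[]][][[][][][[][][][]]][]': depth seq [1 2 1 2 1 2 1 0 1 0 1 2 1 0 1 2 1 0 1 0 1 2 1 2 1 2 1 2 3 2 3 2 3 2 3 2 1 0 1 0]
  -> pairs=20 depth=3 groups=7 -> no
String 3 '[][][[[][]][]][[][][][[[]]][][[]]][[]][]': depth seq [1 0 1 0 1 2 3 2 3 2 1 2 1 0 1 2 1 2 1 2 1 2 3 4 3 2 1 2 1 2 3 2 1 0 1 2 1 0 1 0]
  -> pairs=20 depth=4 groups=6 -> no
String 4 '[][][][[[[][]]][][[]][][]][][[]][[][]]': depth seq [1 0 1 0 1 0 1 2 3 4 3 4 3 2 1 2 1 2 3 2 1 2 1 2 1 0 1 0 1 2 1 0 1 2 1 2 1 0]
  -> pairs=19 depth=4 groups=7 -> no
String 5 '[[[[[]]]][][][][][][][][][][]][][][]': depth seq [1 2 3 4 5 4 3 2 1 2 1 2 1 2 1 2 1 2 1 2 1 2 1 2 1 2 1 2 1 0 1 0 1 0 1 0]
  -> pairs=18 depth=5 groups=4 -> yes
String 6 '[][[[]][]][[][][[]][]][][[][]][[][]][]': depth seq [1 0 1 2 3 2 1 2 1 0 1 2 1 2 1 2 3 2 1 2 1 0 1 0 1 2 1 2 1 0 1 2 1 2 1 0 1 0]
  -> pairs=19 depth=3 groups=7 -> no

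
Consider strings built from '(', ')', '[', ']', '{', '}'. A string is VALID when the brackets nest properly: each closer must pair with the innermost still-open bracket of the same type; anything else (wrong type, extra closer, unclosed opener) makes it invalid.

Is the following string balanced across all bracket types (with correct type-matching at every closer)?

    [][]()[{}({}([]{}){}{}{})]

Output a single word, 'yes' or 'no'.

pos 0: push '['; stack = [
pos 1: ']' matches '['; pop; stack = (empty)
pos 2: push '['; stack = [
pos 3: ']' matches '['; pop; stack = (empty)
pos 4: push '('; stack = (
pos 5: ')' matches '('; pop; stack = (empty)
pos 6: push '['; stack = [
pos 7: push '{'; stack = [{
pos 8: '}' matches '{'; pop; stack = [
pos 9: push '('; stack = [(
pos 10: push '{'; stack = [({
pos 11: '}' matches '{'; pop; stack = [(
pos 12: push '('; stack = [((
pos 13: push '['; stack = [(([
pos 14: ']' matches '['; pop; stack = [((
pos 15: push '{'; stack = [(({
pos 16: '}' matches '{'; pop; stack = [((
pos 17: ')' matches '('; pop; stack = [(
pos 18: push '{'; stack = [({
pos 19: '}' matches '{'; pop; stack = [(
pos 20: push '{'; stack = [({
pos 21: '}' matches '{'; pop; stack = [(
pos 22: push '{'; stack = [({
pos 23: '}' matches '{'; pop; stack = [(
pos 24: ')' matches '('; pop; stack = [
pos 25: ']' matches '['; pop; stack = (empty)
end: stack empty → VALID
Verdict: properly nested → yes

Answer: yes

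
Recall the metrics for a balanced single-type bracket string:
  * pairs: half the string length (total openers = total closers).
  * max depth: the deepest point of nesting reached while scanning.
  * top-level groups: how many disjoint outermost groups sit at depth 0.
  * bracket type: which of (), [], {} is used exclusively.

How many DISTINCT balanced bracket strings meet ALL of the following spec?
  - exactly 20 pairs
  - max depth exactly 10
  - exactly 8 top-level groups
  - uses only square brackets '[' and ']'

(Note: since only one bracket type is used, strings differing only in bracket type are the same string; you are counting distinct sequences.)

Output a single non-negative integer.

Spec: pairs=20 depth=10 groups=8
Count(depth <= 10) = 56444978
Count(depth <= 9) = 56419442
Count(depth == 10) = 56444978 - 56419442 = 25536

Answer: 25536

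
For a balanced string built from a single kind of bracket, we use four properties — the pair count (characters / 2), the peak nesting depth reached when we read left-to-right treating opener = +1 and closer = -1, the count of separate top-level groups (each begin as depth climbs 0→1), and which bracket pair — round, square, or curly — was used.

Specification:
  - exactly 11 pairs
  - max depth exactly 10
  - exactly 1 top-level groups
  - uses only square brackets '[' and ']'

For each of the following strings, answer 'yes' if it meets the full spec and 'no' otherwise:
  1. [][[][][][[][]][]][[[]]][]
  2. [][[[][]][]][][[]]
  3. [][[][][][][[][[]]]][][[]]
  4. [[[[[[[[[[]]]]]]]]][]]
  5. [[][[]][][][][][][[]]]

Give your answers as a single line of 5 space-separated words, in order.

String 1 '[][[][][][[][]][]][[[]]][]': depth seq [1 0 1 2 1 2 1 2 1 2 3 2 3 2 1 2 1 0 1 2 3 2 1 0 1 0]
  -> pairs=13 depth=3 groups=4 -> no
String 2 '[][[[][]][]][][[]]': depth seq [1 0 1 2 3 2 3 2 1 2 1 0 1 0 1 2 1 0]
  -> pairs=9 depth=3 groups=4 -> no
String 3 '[][[][][][][[][[]]]][][[]]': depth seq [1 0 1 2 1 2 1 2 1 2 1 2 3 2 3 4 3 2 1 0 1 0 1 2 1 0]
  -> pairs=13 depth=4 groups=4 -> no
String 4 '[[[[[[[[[[]]]]]]]]][]]': depth seq [1 2 3 4 5 6 7 8 9 10 9 8 7 6 5 4 3 2 1 2 1 0]
  -> pairs=11 depth=10 groups=1 -> yes
String 5 '[[][[]][][][][][][[]]]': depth seq [1 2 1 2 3 2 1 2 1 2 1 2 1 2 1 2 1 2 3 2 1 0]
  -> pairs=11 depth=3 groups=1 -> no

Answer: no no no yes no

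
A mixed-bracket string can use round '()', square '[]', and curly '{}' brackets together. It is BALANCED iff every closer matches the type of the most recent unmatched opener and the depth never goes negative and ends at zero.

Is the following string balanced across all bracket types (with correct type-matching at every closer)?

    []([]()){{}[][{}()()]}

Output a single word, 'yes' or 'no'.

Answer: yes

Derivation:
pos 0: push '['; stack = [
pos 1: ']' matches '['; pop; stack = (empty)
pos 2: push '('; stack = (
pos 3: push '['; stack = ([
pos 4: ']' matches '['; pop; stack = (
pos 5: push '('; stack = ((
pos 6: ')' matches '('; pop; stack = (
pos 7: ')' matches '('; pop; stack = (empty)
pos 8: push '{'; stack = {
pos 9: push '{'; stack = {{
pos 10: '}' matches '{'; pop; stack = {
pos 11: push '['; stack = {[
pos 12: ']' matches '['; pop; stack = {
pos 13: push '['; stack = {[
pos 14: push '{'; stack = {[{
pos 15: '}' matches '{'; pop; stack = {[
pos 16: push '('; stack = {[(
pos 17: ')' matches '('; pop; stack = {[
pos 18: push '('; stack = {[(
pos 19: ')' matches '('; pop; stack = {[
pos 20: ']' matches '['; pop; stack = {
pos 21: '}' matches '{'; pop; stack = (empty)
end: stack empty → VALID
Verdict: properly nested → yes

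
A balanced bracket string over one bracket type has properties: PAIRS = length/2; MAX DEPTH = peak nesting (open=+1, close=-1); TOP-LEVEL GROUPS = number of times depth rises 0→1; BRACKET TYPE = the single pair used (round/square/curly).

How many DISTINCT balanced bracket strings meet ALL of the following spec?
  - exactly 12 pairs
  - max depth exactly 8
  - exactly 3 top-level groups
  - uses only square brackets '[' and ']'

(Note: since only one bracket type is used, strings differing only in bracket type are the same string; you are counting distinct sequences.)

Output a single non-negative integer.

Spec: pairs=12 depth=8 groups=3
Count(depth <= 8) = 41936
Count(depth <= 7) = 41537
Count(depth == 8) = 41936 - 41537 = 399

Answer: 399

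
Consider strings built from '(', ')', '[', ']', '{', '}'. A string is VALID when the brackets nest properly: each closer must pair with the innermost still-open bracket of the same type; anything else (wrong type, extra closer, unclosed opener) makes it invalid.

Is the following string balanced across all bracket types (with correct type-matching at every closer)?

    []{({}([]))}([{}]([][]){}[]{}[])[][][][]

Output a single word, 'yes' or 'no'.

pos 0: push '['; stack = [
pos 1: ']' matches '['; pop; stack = (empty)
pos 2: push '{'; stack = {
pos 3: push '('; stack = {(
pos 4: push '{'; stack = {({
pos 5: '}' matches '{'; pop; stack = {(
pos 6: push '('; stack = {((
pos 7: push '['; stack = {(([
pos 8: ']' matches '['; pop; stack = {((
pos 9: ')' matches '('; pop; stack = {(
pos 10: ')' matches '('; pop; stack = {
pos 11: '}' matches '{'; pop; stack = (empty)
pos 12: push '('; stack = (
pos 13: push '['; stack = ([
pos 14: push '{'; stack = ([{
pos 15: '}' matches '{'; pop; stack = ([
pos 16: ']' matches '['; pop; stack = (
pos 17: push '('; stack = ((
pos 18: push '['; stack = (([
pos 19: ']' matches '['; pop; stack = ((
pos 20: push '['; stack = (([
pos 21: ']' matches '['; pop; stack = ((
pos 22: ')' matches '('; pop; stack = (
pos 23: push '{'; stack = ({
pos 24: '}' matches '{'; pop; stack = (
pos 25: push '['; stack = ([
pos 26: ']' matches '['; pop; stack = (
pos 27: push '{'; stack = ({
pos 28: '}' matches '{'; pop; stack = (
pos 29: push '['; stack = ([
pos 30: ']' matches '['; pop; stack = (
pos 31: ')' matches '('; pop; stack = (empty)
pos 32: push '['; stack = [
pos 33: ']' matches '['; pop; stack = (empty)
pos 34: push '['; stack = [
pos 35: ']' matches '['; pop; stack = (empty)
pos 36: push '['; stack = [
pos 37: ']' matches '['; pop; stack = (empty)
pos 38: push '['; stack = [
pos 39: ']' matches '['; pop; stack = (empty)
end: stack empty → VALID
Verdict: properly nested → yes

Answer: yes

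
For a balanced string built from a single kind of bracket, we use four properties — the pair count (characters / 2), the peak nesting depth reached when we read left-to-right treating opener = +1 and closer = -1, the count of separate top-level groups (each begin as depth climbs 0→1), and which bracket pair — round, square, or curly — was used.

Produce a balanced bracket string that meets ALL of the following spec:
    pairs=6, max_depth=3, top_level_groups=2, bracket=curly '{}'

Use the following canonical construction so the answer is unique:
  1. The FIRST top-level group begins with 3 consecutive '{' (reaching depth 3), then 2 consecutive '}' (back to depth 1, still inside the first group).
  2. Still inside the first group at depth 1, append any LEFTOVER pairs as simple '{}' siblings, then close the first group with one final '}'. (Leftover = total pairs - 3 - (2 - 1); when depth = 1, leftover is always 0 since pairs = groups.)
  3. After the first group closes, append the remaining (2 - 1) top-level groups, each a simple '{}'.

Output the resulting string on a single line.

Answer: {{{}}{}{}}{}

Derivation:
Spec: pairs=6 depth=3 groups=2
Leftover pairs = 6 - 3 - (2-1) = 2
First group: deep chain of depth 3 + 2 sibling pairs
Remaining 1 groups: simple '{}' each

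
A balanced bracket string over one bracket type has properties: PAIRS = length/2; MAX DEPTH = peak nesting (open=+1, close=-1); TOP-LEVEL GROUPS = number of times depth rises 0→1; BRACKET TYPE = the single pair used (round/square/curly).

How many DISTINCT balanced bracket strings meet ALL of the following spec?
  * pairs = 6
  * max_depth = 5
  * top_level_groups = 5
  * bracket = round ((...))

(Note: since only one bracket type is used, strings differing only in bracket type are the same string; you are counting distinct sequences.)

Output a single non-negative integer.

Spec: pairs=6 depth=5 groups=5
Count(depth <= 5) = 5
Count(depth <= 4) = 5
Count(depth == 5) = 5 - 5 = 0

Answer: 0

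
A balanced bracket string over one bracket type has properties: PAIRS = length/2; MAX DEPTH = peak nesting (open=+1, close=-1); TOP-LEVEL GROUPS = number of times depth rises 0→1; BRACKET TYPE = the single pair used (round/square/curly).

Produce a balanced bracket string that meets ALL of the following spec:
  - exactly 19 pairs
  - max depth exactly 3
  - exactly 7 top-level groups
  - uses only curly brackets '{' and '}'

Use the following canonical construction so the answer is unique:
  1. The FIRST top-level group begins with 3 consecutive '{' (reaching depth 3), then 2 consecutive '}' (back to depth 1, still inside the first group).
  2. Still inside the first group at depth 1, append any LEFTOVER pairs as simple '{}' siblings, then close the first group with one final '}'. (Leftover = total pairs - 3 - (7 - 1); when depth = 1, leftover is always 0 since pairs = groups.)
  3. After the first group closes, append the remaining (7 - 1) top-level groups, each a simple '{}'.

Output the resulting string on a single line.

Spec: pairs=19 depth=3 groups=7
Leftover pairs = 19 - 3 - (7-1) = 10
First group: deep chain of depth 3 + 10 sibling pairs
Remaining 6 groups: simple '{}' each

Answer: {{{}}{}{}{}{}{}{}{}{}{}{}}{}{}{}{}{}{}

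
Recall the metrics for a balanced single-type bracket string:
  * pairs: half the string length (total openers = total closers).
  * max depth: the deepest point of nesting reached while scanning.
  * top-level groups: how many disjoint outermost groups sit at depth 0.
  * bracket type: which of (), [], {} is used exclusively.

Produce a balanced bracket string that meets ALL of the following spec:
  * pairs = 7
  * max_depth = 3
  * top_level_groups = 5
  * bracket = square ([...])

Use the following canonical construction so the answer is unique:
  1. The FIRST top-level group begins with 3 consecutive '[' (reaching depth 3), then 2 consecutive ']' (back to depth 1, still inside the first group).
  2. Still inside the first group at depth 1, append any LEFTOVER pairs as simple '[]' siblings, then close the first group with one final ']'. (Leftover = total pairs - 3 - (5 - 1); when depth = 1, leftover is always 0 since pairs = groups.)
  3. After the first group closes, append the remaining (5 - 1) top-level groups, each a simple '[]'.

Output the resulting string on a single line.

Spec: pairs=7 depth=3 groups=5
Leftover pairs = 7 - 3 - (5-1) = 0
First group: deep chain of depth 3 + 0 sibling pairs
Remaining 4 groups: simple '[]' each

Answer: [[[]]][][][][]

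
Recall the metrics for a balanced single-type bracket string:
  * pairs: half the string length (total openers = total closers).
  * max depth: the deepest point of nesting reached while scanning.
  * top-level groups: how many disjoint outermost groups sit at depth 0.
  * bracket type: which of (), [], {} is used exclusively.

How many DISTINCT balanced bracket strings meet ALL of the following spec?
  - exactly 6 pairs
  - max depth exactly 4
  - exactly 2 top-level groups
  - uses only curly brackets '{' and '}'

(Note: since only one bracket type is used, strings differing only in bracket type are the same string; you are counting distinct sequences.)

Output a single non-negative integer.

Answer: 12

Derivation:
Spec: pairs=6 depth=4 groups=2
Count(depth <= 4) = 40
Count(depth <= 3) = 28
Count(depth == 4) = 40 - 28 = 12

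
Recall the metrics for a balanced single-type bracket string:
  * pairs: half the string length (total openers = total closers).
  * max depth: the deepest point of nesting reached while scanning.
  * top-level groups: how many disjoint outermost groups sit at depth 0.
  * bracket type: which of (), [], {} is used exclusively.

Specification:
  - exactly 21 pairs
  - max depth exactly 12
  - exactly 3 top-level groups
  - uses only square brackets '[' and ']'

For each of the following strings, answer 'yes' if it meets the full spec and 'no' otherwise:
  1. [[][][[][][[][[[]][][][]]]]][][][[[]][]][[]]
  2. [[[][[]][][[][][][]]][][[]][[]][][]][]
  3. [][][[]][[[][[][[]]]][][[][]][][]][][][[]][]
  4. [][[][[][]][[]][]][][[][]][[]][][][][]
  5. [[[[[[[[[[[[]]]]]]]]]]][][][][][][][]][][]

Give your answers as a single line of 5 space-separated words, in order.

Answer: no no no no yes

Derivation:
String 1 '[[][][[][][[][[[]][][][]]]]][][][[[]][]][[]]': depth seq [1 2 1 2 1 2 3 2 3 2 3 4 3 4 5 6 5 4 5 4 5 4 5 4 3 2 1 0 1 0 1 0 1 2 3 2 1 2 1 0 1 2 1 0]
  -> pairs=22 depth=6 groups=5 -> no
String 2 '[[[][[]][][[][][][]]][][[]][[]][][]][]': depth seq [1 2 3 2 3 4 3 2 3 2 3 4 3 4 3 4 3 4 3 2 1 2 1 2 3 2 1 2 3 2 1 2 1 2 1 0 1 0]
  -> pairs=19 depth=4 groups=2 -> no
String 3 '[][][[]][[[][[][[]]]][][[][]][][]][][][[]][]': depth seq [1 0 1 0 1 2 1 0 1 2 3 2 3 4 3 4 5 4 3 2 1 2 1 2 3 2 3 2 1 2 1 2 1 0 1 0 1 0 1 2 1 0 1 0]
  -> pairs=22 depth=5 groups=8 -> no
String 4 '[][[][[][]][[]][]][][[][]][[]][][][][]': depth seq [1 0 1 2 1 2 3 2 3 2 1 2 3 2 1 2 1 0 1 0 1 2 1 2 1 0 1 2 1 0 1 0 1 0 1 0 1 0]
  -> pairs=19 depth=3 groups=9 -> no
String 5 '[[[[[[[[[[[[]]]]]]]]]]][][][][][][][]][][]': depth seq [1 2 3 4 5 6 7 8 9 10 11 12 11 10 9 8 7 6 5 4 3 2 1 2 1 2 1 2 1 2 1 2 1 2 1 2 1 0 1 0 1 0]
  -> pairs=21 depth=12 groups=3 -> yes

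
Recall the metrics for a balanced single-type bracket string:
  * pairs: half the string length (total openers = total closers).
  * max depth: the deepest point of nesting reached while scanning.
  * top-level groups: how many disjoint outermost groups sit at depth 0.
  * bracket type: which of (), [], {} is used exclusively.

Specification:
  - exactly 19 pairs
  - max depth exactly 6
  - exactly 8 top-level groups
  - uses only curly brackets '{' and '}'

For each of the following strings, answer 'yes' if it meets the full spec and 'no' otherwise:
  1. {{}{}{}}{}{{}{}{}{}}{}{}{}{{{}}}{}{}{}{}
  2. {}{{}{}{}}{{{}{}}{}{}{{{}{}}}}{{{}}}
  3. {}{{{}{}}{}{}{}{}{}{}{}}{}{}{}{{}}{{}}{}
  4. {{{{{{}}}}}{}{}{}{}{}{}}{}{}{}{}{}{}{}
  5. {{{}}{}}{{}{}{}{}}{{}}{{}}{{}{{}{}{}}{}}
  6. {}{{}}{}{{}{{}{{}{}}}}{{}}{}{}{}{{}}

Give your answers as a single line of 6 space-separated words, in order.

String 1 '{{}{}{}}{}{{}{}{}{}}{}{}{}{{{}}}{}{}{}{}': depth seq [1 2 1 2 1 2 1 0 1 0 1 2 1 2 1 2 1 2 1 0 1 0 1 0 1 0 1 2 3 2 1 0 1 0 1 0 1 0 1 0]
  -> pairs=20 depth=3 groups=11 -> no
String 2 '{}{{}{}{}}{{{}{}}{}{}{{{}{}}}}{{{}}}': depth seq [1 0 1 2 1 2 1 2 1 0 1 2 3 2 3 2 1 2 1 2 1 2 3 4 3 4 3 2 1 0 1 2 3 2 1 0]
  -> pairs=18 depth=4 groups=4 -> no
String 3 '{}{{{}{}}{}{}{}{}{}{}{}}{}{}{}{{}}{{}}{}': depth seq [1 0 1 2 3 2 3 2 1 2 1 2 1 2 1 2 1 2 1 2 1 2 1 0 1 0 1 0 1 0 1 2 1 0 1 2 1 0 1 0]
  -> pairs=20 depth=3 groups=8 -> no
String 4 '{{{{{{}}}}}{}{}{}{}{}{}}{}{}{}{}{}{}{}': depth seq [1 2 3 4 5 6 5 4 3 2 1 2 1 2 1 2 1 2 1 2 1 2 1 0 1 0 1 0 1 0 1 0 1 0 1 0 1 0]
  -> pairs=19 depth=6 groups=8 -> yes
String 5 '{{{}}{}}{{}{}{}{}}{{}}{{}}{{}{{}{}{}}{}}': depth seq [1 2 3 2 1 2 1 0 1 2 1 2 1 2 1 2 1 0 1 2 1 0 1 2 1 0 1 2 1 2 3 2 3 2 3 2 1 2 1 0]
  -> pairs=20 depth=3 groups=5 -> no
String 6 '{}{{}}{}{{}{{}{{}{}}}}{{}}{}{}{}{{}}': depth seq [1 0 1 2 1 0 1 0 1 2 1 2 3 2 3 4 3 4 3 2 1 0 1 2 1 0 1 0 1 0 1 0 1 2 1 0]
  -> pairs=18 depth=4 groups=9 -> no

Answer: no no no yes no no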